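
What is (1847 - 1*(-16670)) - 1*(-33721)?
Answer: 52238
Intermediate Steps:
(1847 - 1*(-16670)) - 1*(-33721) = (1847 + 16670) + 33721 = 18517 + 33721 = 52238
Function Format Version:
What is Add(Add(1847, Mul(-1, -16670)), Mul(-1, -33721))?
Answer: 52238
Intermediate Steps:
Add(Add(1847, Mul(-1, -16670)), Mul(-1, -33721)) = Add(Add(1847, 16670), 33721) = Add(18517, 33721) = 52238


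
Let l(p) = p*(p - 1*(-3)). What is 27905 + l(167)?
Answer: 56295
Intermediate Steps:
l(p) = p*(3 + p) (l(p) = p*(p + 3) = p*(3 + p))
27905 + l(167) = 27905 + 167*(3 + 167) = 27905 + 167*170 = 27905 + 28390 = 56295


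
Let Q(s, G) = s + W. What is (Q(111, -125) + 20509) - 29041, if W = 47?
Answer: -8374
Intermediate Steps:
Q(s, G) = 47 + s (Q(s, G) = s + 47 = 47 + s)
(Q(111, -125) + 20509) - 29041 = ((47 + 111) + 20509) - 29041 = (158 + 20509) - 29041 = 20667 - 29041 = -8374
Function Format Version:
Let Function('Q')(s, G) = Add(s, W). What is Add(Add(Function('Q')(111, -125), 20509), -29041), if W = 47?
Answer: -8374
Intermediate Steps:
Function('Q')(s, G) = Add(47, s) (Function('Q')(s, G) = Add(s, 47) = Add(47, s))
Add(Add(Function('Q')(111, -125), 20509), -29041) = Add(Add(Add(47, 111), 20509), -29041) = Add(Add(158, 20509), -29041) = Add(20667, -29041) = -8374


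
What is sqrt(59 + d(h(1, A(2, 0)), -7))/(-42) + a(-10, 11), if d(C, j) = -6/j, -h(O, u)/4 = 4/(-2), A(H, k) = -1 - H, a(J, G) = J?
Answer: -10 - sqrt(2933)/294 ≈ -10.184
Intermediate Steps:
h(O, u) = 8 (h(O, u) = -16/(-2) = -16*(-1)/2 = -4*(-2) = 8)
sqrt(59 + d(h(1, A(2, 0)), -7))/(-42) + a(-10, 11) = sqrt(59 - 6/(-7))/(-42) - 10 = -sqrt(59 - 6*(-1/7))/42 - 10 = -sqrt(59 + 6/7)/42 - 10 = -sqrt(2933)/294 - 10 = -10 - sqrt(2933)/294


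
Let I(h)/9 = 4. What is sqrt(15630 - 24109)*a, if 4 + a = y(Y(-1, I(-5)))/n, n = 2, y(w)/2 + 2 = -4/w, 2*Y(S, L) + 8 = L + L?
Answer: -49*I*sqrt(8479)/8 ≈ -564.0*I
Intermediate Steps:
I(h) = 36 (I(h) = 9*4 = 36)
Y(S, L) = -4 + L (Y(S, L) = -4 + (L + L)/2 = -4 + (2*L)/2 = -4 + L)
y(w) = -4 - 8/w (y(w) = -4 + 2*(-4/w) = -4 - 8/w)
a = -49/8 (a = -4 + (-4 - 8/(-4 + 36))/2 = -4 + (-4 - 8/32)*(1/2) = -4 + (-4 - 8*1/32)*(1/2) = -4 + (-4 - 1/4)*(1/2) = -4 - 17/4*1/2 = -4 - 17/8 = -49/8 ≈ -6.1250)
sqrt(15630 - 24109)*a = sqrt(15630 - 24109)*(-49/8) = sqrt(-8479)*(-49/8) = (I*sqrt(8479))*(-49/8) = -49*I*sqrt(8479)/8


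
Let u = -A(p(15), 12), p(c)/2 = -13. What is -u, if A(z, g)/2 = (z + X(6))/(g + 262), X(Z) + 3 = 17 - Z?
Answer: -18/137 ≈ -0.13139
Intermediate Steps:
p(c) = -26 (p(c) = 2*(-13) = -26)
X(Z) = 14 - Z (X(Z) = -3 + (17 - Z) = 14 - Z)
A(z, g) = 2*(8 + z)/(262 + g) (A(z, g) = 2*((z + (14 - 1*6))/(g + 262)) = 2*((z + (14 - 6))/(262 + g)) = 2*((z + 8)/(262 + g)) = 2*((8 + z)/(262 + g)) = 2*(8 + z)/(262 + g))
u = 18/137 (u = -2*(8 - 26)/(262 + 12) = -2*(-18)/274 = -1*(-18/137) = 18/137 ≈ 0.13139)
-u = -1*18/137 = -18/137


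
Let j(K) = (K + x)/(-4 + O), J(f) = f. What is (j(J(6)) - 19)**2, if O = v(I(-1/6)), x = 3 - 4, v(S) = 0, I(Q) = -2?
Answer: 6561/16 ≈ 410.06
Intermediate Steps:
x = -1
O = 0
j(K) = 1/4 - K/4 (j(K) = (K - 1)/(-4 + 0) = (-1 + K)/(-4) = (-1 + K)*(-1/4) = 1/4 - K/4)
(j(J(6)) - 19)**2 = ((1/4 - 1/4*6) - 19)**2 = ((1/4 - 3/2) - 19)**2 = (-5/4 - 19)**2 = (-81/4)**2 = 6561/16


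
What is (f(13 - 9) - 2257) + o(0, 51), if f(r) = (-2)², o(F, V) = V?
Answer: -2202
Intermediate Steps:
f(r) = 4
(f(13 - 9) - 2257) + o(0, 51) = (4 - 2257) + 51 = -2253 + 51 = -2202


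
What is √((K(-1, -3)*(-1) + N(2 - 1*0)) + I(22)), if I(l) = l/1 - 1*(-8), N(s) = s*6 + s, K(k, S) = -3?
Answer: √47 ≈ 6.8557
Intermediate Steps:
N(s) = 7*s (N(s) = 6*s + s = 7*s)
I(l) = 8 + l (I(l) = l*1 + 8 = l + 8 = 8 + l)
√((K(-1, -3)*(-1) + N(2 - 1*0)) + I(22)) = √((-3*(-1) + 7*(2 - 1*0)) + (8 + 22)) = √((3 + 7*(2 + 0)) + 30) = √((3 + 7*2) + 30) = √((3 + 14) + 30) = √(17 + 30) = √47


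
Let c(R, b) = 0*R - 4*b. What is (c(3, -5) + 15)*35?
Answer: 1225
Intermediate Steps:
c(R, b) = -4*b (c(R, b) = 0 - 4*b = -4*b)
(c(3, -5) + 15)*35 = (-4*(-5) + 15)*35 = (20 + 15)*35 = 35*35 = 1225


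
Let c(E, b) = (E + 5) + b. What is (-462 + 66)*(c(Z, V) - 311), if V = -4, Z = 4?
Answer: 121176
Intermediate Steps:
c(E, b) = 5 + E + b (c(E, b) = (5 + E) + b = 5 + E + b)
(-462 + 66)*(c(Z, V) - 311) = (-462 + 66)*((5 + 4 - 4) - 311) = -396*(5 - 311) = -396*(-306) = 121176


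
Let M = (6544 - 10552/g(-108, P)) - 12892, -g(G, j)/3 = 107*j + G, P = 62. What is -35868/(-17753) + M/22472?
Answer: 848387203532/488159584653 ≈ 1.7379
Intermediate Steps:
g(G, j) = -321*j - 3*G (g(G, j) = -3*(107*j + G) = -3*(G + 107*j) = -321*j - 3*G)
M = -62135296/9789 (M = (6544 - 10552/(-321*62 - 3*(-108))) - 12892 = (6544 - 10552/(-19902 + 324)) - 12892 = (6544 - 10552/(-19578)) - 12892 = (6544 - 10552*(-1/19578)) - 12892 = (6544 + 5276/9789) - 12892 = 64064492/9789 - 12892 = -62135296/9789 ≈ -6347.5)
-35868/(-17753) + M/22472 = -35868/(-17753) - 62135296/9789/22472 = -35868*(-1/17753) - 62135296/9789*1/22472 = 35868/17753 - 7766912/27497301 = 848387203532/488159584653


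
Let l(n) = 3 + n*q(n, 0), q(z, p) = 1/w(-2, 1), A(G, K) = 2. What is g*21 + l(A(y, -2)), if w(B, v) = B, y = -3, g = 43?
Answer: 905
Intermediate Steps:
q(z, p) = -½ (q(z, p) = 1/(-2) = -½)
l(n) = 3 - n/2 (l(n) = 3 + n*(-½) = 3 - n/2)
g*21 + l(A(y, -2)) = 43*21 + (3 - ½*2) = 903 + (3 - 1) = 903 + 2 = 905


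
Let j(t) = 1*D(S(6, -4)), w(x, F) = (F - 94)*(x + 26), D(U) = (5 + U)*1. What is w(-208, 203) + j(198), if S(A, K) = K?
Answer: -19837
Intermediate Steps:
D(U) = 5 + U
w(x, F) = (-94 + F)*(26 + x)
j(t) = 1 (j(t) = 1*(5 - 4) = 1*1 = 1)
w(-208, 203) + j(198) = (-2444 - 94*(-208) + 26*203 + 203*(-208)) + 1 = (-2444 + 19552 + 5278 - 42224) + 1 = -19838 + 1 = -19837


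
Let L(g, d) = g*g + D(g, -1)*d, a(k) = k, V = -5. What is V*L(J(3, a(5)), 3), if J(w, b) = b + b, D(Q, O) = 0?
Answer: -500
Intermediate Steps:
J(w, b) = 2*b
L(g, d) = g**2 (L(g, d) = g*g + 0*d = g**2 + 0 = g**2)
V*L(J(3, a(5)), 3) = -5*(2*5)**2 = -5*10**2 = -5*100 = -500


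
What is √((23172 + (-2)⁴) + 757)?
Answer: √23945 ≈ 154.74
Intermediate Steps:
√((23172 + (-2)⁴) + 757) = √((23172 + 16) + 757) = √(23188 + 757) = √23945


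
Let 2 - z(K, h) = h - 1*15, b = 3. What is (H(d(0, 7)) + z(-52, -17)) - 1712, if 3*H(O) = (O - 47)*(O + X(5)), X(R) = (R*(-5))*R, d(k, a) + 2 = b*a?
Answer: -2066/3 ≈ -688.67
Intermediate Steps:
d(k, a) = -2 + 3*a
X(R) = -5*R² (X(R) = (-5*R)*R = -5*R²)
z(K, h) = 17 - h (z(K, h) = 2 - (h - 1*15) = 2 - (h - 15) = 2 - (-15 + h) = 2 + (15 - h) = 17 - h)
H(O) = (-125 + O)*(-47 + O)/3 (H(O) = ((O - 47)*(O - 5*5²))/3 = ((-47 + O)*(O - 5*25))/3 = ((-47 + O)*(O - 125))/3 = ((-47 + O)*(-125 + O))/3 = ((-125 + O)*(-47 + O))/3 = (-125 + O)*(-47 + O)/3)
(H(d(0, 7)) + z(-52, -17)) - 1712 = ((5875/3 - 172*(-2 + 3*7)/3 + (-2 + 3*7)²/3) + (17 - 1*(-17))) - 1712 = ((5875/3 - 172*(-2 + 21)/3 + (-2 + 21)²/3) + (17 + 17)) - 1712 = ((5875/3 - 172/3*19 + (⅓)*19²) + 34) - 1712 = ((5875/3 - 3268/3 + (⅓)*361) + 34) - 1712 = ((5875/3 - 3268/3 + 361/3) + 34) - 1712 = (2968/3 + 34) - 1712 = 3070/3 - 1712 = -2066/3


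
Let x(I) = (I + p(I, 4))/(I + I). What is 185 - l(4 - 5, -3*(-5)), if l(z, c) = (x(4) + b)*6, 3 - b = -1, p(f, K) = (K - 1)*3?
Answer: 605/4 ≈ 151.25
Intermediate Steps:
p(f, K) = -3 + 3*K (p(f, K) = (-1 + K)*3 = -3 + 3*K)
b = 4 (b = 3 - 1*(-1) = 3 + 1 = 4)
x(I) = (9 + I)/(2*I) (x(I) = (I + (-3 + 3*4))/(I + I) = (I + (-3 + 12))/((2*I)) = (I + 9)*(1/(2*I)) = (9 + I)*(1/(2*I)) = (9 + I)/(2*I))
l(z, c) = 135/4 (l(z, c) = ((1/2)*(9 + 4)/4 + 4)*6 = ((1/2)*(1/4)*13 + 4)*6 = (13/8 + 4)*6 = (45/8)*6 = 135/4)
185 - l(4 - 5, -3*(-5)) = 185 - 1*135/4 = 185 - 135/4 = 605/4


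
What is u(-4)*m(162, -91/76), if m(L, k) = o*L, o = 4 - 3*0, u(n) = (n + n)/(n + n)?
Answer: 648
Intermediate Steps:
u(n) = 1 (u(n) = (2*n)/((2*n)) = (2*n)*(1/(2*n)) = 1)
o = 4 (o = 4 + 0 = 4)
m(L, k) = 4*L
u(-4)*m(162, -91/76) = 1*(4*162) = 1*648 = 648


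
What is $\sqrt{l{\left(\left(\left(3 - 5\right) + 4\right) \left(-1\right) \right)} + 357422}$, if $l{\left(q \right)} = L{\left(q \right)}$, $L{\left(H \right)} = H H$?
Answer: $3 \sqrt{39714} \approx 597.85$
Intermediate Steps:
$L{\left(H \right)} = H^{2}$
$l{\left(q \right)} = q^{2}$
$\sqrt{l{\left(\left(\left(3 - 5\right) + 4\right) \left(-1\right) \right)} + 357422} = \sqrt{\left(\left(\left(3 - 5\right) + 4\right) \left(-1\right)\right)^{2} + 357422} = \sqrt{\left(\left(-2 + 4\right) \left(-1\right)\right)^{2} + 357422} = \sqrt{\left(2 \left(-1\right)\right)^{2} + 357422} = \sqrt{\left(-2\right)^{2} + 357422} = \sqrt{4 + 357422} = \sqrt{357426} = 3 \sqrt{39714}$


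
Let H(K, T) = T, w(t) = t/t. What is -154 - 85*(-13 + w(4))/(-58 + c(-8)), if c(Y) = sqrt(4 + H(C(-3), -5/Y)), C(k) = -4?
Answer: -922406/5375 - 408*sqrt(74)/5375 ≈ -172.26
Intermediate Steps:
w(t) = 1
c(Y) = sqrt(4 - 5/Y)
-154 - 85*(-13 + w(4))/(-58 + c(-8)) = -154 - 85*(-13 + 1)/(-58 + sqrt(4 - 5/(-8))) = -154 - (-1020)/(-58 + sqrt(4 - 5*(-1/8))) = -154 - (-1020)/(-58 + sqrt(4 + 5/8)) = -154 - (-1020)/(-58 + sqrt(37/8)) = -154 - (-1020)/(-58 + sqrt(74)/4) = -154 + 1020/(-58 + sqrt(74)/4)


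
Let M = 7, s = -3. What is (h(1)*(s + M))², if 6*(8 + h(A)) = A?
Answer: 8836/9 ≈ 981.78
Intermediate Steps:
h(A) = -8 + A/6
(h(1)*(s + M))² = ((-8 + (⅙)*1)*(-3 + 7))² = ((-8 + ⅙)*4)² = (-47/6*4)² = (-94/3)² = 8836/9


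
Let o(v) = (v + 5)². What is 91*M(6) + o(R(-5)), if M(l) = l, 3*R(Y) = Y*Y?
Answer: 6514/9 ≈ 723.78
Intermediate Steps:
R(Y) = Y²/3 (R(Y) = (Y*Y)/3 = Y²/3)
o(v) = (5 + v)²
91*M(6) + o(R(-5)) = 91*6 + (5 + (⅓)*(-5)²)² = 546 + (5 + (⅓)*25)² = 546 + (5 + 25/3)² = 546 + (40/3)² = 546 + 1600/9 = 6514/9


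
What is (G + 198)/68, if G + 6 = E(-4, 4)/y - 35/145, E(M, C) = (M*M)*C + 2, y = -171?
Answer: 316339/112404 ≈ 2.8143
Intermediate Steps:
E(M, C) = 2 + C*M**2 (E(M, C) = M**2*C + 2 = C*M**2 + 2 = 2 + C*M**2)
G = -10955/1653 (G = -6 + ((2 + 4*(-4)**2)/(-171) - 35/145) = -6 + ((2 + 4*16)*(-1/171) - 35*1/145) = -6 + ((2 + 64)*(-1/171) - 7/29) = -6 + (66*(-1/171) - 7/29) = -6 + (-22/57 - 7/29) = -6 - 1037/1653 = -10955/1653 ≈ -6.6273)
(G + 198)/68 = (-10955/1653 + 198)/68 = (1/68)*(316339/1653) = 316339/112404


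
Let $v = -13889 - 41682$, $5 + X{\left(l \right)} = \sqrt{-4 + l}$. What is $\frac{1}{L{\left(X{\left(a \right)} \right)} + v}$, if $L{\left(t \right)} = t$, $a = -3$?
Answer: $- \frac{55576}{3088691783} - \frac{i \sqrt{7}}{3088691783} \approx -1.7993 \cdot 10^{-5} - 8.5659 \cdot 10^{-10} i$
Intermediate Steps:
$X{\left(l \right)} = -5 + \sqrt{-4 + l}$
$v = -55571$ ($v = -13889 - 41682 = -55571$)
$\frac{1}{L{\left(X{\left(a \right)} \right)} + v} = \frac{1}{\left(-5 + \sqrt{-4 - 3}\right) - 55571} = \frac{1}{\left(-5 + \sqrt{-7}\right) - 55571} = \frac{1}{\left(-5 + i \sqrt{7}\right) - 55571} = \frac{1}{-55576 + i \sqrt{7}}$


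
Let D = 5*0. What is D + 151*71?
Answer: 10721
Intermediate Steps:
D = 0
D + 151*71 = 0 + 151*71 = 0 + 10721 = 10721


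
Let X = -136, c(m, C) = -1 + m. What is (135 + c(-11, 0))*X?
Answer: -16728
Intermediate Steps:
(135 + c(-11, 0))*X = (135 + (-1 - 11))*(-136) = (135 - 12)*(-136) = 123*(-136) = -16728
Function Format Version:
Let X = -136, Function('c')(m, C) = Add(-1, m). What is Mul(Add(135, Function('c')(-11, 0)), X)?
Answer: -16728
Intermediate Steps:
Mul(Add(135, Function('c')(-11, 0)), X) = Mul(Add(135, Add(-1, -11)), -136) = Mul(Add(135, -12), -136) = Mul(123, -136) = -16728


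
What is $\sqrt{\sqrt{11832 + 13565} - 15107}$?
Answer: $\sqrt{-15107 + \sqrt{25397}} \approx 122.26 i$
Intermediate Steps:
$\sqrt{\sqrt{11832 + 13565} - 15107} = \sqrt{\sqrt{25397} - 15107} = \sqrt{-15107 + \sqrt{25397}}$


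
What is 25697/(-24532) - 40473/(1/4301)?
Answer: -4270392544133/24532 ≈ -1.7407e+8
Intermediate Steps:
25697/(-24532) - 40473/(1/4301) = 25697*(-1/24532) - 40473/1/4301 = -25697/24532 - 40473*4301 = -25697/24532 - 174074373 = -4270392544133/24532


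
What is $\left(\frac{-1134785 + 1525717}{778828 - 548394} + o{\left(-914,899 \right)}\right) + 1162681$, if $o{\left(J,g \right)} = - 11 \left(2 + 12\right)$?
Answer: $\frac{133943068825}{115217} \approx 1.1625 \cdot 10^{6}$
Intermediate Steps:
$o{\left(J,g \right)} = -154$ ($o{\left(J,g \right)} = \left(-11\right) 14 = -154$)
$\left(\frac{-1134785 + 1525717}{778828 - 548394} + o{\left(-914,899 \right)}\right) + 1162681 = \left(\frac{-1134785 + 1525717}{778828 - 548394} - 154\right) + 1162681 = \left(\frac{390932}{230434} - 154\right) + 1162681 = \left(390932 \cdot \frac{1}{230434} - 154\right) + 1162681 = \left(\frac{195466}{115217} - 154\right) + 1162681 = - \frac{17547952}{115217} + 1162681 = \frac{133943068825}{115217}$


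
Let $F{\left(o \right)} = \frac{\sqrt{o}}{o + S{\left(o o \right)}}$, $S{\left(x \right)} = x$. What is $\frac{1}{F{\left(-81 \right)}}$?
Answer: $- 720 i \approx - 720.0 i$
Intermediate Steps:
$F{\left(o \right)} = \frac{\sqrt{o}}{o + o^{2}}$ ($F{\left(o \right)} = \frac{\sqrt{o}}{o + o o} = \frac{\sqrt{o}}{o + o^{2}}$)
$\frac{1}{F{\left(-81 \right)}} = \frac{1}{\frac{1}{\sqrt{-81}} \frac{1}{1 - 81}} = \frac{1}{- \frac{i}{9} \frac{1}{-80}} = \frac{1}{- \frac{i}{9} \left(- \frac{1}{80}\right)} = \frac{1}{\frac{1}{720} i} = - 720 i$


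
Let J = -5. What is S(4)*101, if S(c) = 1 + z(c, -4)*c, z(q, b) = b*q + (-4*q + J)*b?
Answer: 27573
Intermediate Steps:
z(q, b) = b*q + b*(-5 - 4*q) (z(q, b) = b*q + (-4*q - 5)*b = b*q + (-5 - 4*q)*b = b*q + b*(-5 - 4*q))
S(c) = 1 + c*(20 + 12*c) (S(c) = 1 + (-1*(-4)*(5 + 3*c))*c = 1 + (20 + 12*c)*c = 1 + c*(20 + 12*c))
S(4)*101 = (1 + 4*4*(5 + 3*4))*101 = (1 + 4*4*(5 + 12))*101 = (1 + 4*4*17)*101 = (1 + 272)*101 = 273*101 = 27573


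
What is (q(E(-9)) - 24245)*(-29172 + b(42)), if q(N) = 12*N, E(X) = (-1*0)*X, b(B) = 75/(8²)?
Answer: 45263790585/64 ≈ 7.0725e+8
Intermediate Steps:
b(B) = 75/64
E(X) = 0 (E(X) = 0*X = 0)
(q(E(-9)) - 24245)*(-29172 + b(42)) = (12*0 - 24245)*(-29172 + 75/64) = (0 - 24245)*(-1866933/64) = -24245*(-1866933/64) = 45263790585/64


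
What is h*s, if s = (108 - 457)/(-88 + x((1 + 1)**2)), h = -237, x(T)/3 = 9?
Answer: -82713/61 ≈ -1356.0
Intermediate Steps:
x(T) = 27 (x(T) = 3*9 = 27)
s = 349/61 (s = (108 - 457)/(-88 + 27) = -349/(-61) = -349*(-1/61) = 349/61 ≈ 5.7213)
h*s = -237*349/61 = -82713/61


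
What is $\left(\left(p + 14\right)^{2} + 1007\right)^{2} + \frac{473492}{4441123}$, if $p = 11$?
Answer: $\frac{11828594058644}{4441123} \approx 2.6634 \cdot 10^{6}$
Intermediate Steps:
$\left(\left(p + 14\right)^{2} + 1007\right)^{2} + \frac{473492}{4441123} = \left(\left(11 + 14\right)^{2} + 1007\right)^{2} + \frac{473492}{4441123} = \left(25^{2} + 1007\right)^{2} + 473492 \cdot \frac{1}{4441123} = \left(625 + 1007\right)^{2} + \frac{473492}{4441123} = 1632^{2} + \frac{473492}{4441123} = 2663424 + \frac{473492}{4441123} = \frac{11828594058644}{4441123}$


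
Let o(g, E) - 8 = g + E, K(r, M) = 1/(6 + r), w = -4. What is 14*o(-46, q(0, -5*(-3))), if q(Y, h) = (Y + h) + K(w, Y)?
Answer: -315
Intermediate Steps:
q(Y, h) = ½ + Y + h (q(Y, h) = (Y + h) + 1/(6 - 4) = (Y + h) + 1/2 = (Y + h) + ½ = ½ + Y + h)
o(g, E) = 8 + E + g (o(g, E) = 8 + (g + E) = 8 + (E + g) = 8 + E + g)
14*o(-46, q(0, -5*(-3))) = 14*(8 + (½ + 0 - 5*(-3)) - 46) = 14*(8 + (½ + 0 + 15) - 46) = 14*(8 + 31/2 - 46) = 14*(-45/2) = -315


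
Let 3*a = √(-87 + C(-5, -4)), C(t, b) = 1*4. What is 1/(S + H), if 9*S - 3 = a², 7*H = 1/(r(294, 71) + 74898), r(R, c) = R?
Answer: -14211288/9825061 ≈ -1.4464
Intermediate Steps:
C(t, b) = 4
a = I*√83/3 (a = √(-87 + 4)/3 = √(-83)/3 = (I*√83)/3 = I*√83/3 ≈ 3.0368*I)
H = 1/526344 (H = 1/(7*(294 + 74898)) = (⅐)/75192 = (⅐)*(1/75192) = 1/526344 ≈ 1.8999e-6)
S = -56/81 (S = ⅓ + (I*√83/3)²/9 = ⅓ + (⅑)*(-83/9) = ⅓ - 83/81 = -56/81 ≈ -0.69136)
1/(S + H) = 1/(-56/81 + 1/526344) = 1/(-9825061/14211288) = -14211288/9825061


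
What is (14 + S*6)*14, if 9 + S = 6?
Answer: -56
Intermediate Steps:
S = -3 (S = -9 + 6 = -3)
(14 + S*6)*14 = (14 - 3*6)*14 = (14 - 18)*14 = -4*14 = -56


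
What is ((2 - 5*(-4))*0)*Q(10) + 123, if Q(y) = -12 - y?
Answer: 123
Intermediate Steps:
((2 - 5*(-4))*0)*Q(10) + 123 = ((2 - 5*(-4))*0)*(-12 - 1*10) + 123 = ((2 + 20)*0)*(-12 - 10) + 123 = (22*0)*(-22) + 123 = 0*(-22) + 123 = 0 + 123 = 123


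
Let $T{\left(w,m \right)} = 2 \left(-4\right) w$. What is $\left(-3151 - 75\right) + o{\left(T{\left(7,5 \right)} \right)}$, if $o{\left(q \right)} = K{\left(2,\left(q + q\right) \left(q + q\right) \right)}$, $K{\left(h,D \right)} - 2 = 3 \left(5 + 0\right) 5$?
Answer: $-3149$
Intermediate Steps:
$T{\left(w,m \right)} = - 8 w$
$K{\left(h,D \right)} = 77$ ($K{\left(h,D \right)} = 2 + 3 \left(5 + 0\right) 5 = 2 + 3 \cdot 5 \cdot 5 = 2 + 15 \cdot 5 = 2 + 75 = 77$)
$o{\left(q \right)} = 77$
$\left(-3151 - 75\right) + o{\left(T{\left(7,5 \right)} \right)} = \left(-3151 - 75\right) + 77 = -3226 + 77 = -3149$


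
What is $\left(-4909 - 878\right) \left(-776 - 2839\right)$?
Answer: $20920005$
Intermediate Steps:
$\left(-4909 - 878\right) \left(-776 - 2839\right) = \left(-5787\right) \left(-3615\right) = 20920005$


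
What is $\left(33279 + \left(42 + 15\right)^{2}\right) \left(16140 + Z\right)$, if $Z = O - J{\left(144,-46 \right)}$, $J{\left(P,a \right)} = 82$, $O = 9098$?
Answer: $918898368$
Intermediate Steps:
$Z = 9016$ ($Z = 9098 - 82 = 9016$)
$\left(33279 + \left(42 + 15\right)^{2}\right) \left(16140 + Z\right) = \left(33279 + \left(42 + 15\right)^{2}\right) \left(16140 + 9016\right) = \left(33279 + 57^{2}\right) 25156 = \left(33279 + 3249\right) 25156 = 36528 \cdot 25156 = 918898368$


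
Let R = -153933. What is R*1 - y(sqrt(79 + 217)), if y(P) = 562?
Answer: -154495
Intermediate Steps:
R*1 - y(sqrt(79 + 217)) = -153933*1 - 1*562 = -153933 - 562 = -154495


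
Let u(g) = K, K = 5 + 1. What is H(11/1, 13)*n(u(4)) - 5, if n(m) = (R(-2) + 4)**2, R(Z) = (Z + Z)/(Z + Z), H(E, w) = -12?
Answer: -305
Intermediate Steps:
R(Z) = 1 (R(Z) = (2*Z)/((2*Z)) = (2*Z)*(1/(2*Z)) = 1)
K = 6
u(g) = 6
n(m) = 25 (n(m) = (1 + 4)**2 = 5**2 = 25)
H(11/1, 13)*n(u(4)) - 5 = -12*25 - 5 = -300 - 5 = -305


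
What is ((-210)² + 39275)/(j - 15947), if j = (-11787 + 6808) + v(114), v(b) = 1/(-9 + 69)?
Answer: -5002500/1255559 ≈ -3.9843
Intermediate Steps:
v(b) = 1/60
j = -298739/60 (j = (-11787 + 6808) + 1/60 = -4979 + 1/60 = -298739/60 ≈ -4979.0)
((-210)² + 39275)/(j - 15947) = ((-210)² + 39275)/(-298739/60 - 15947) = (44100 + 39275)/(-1255559/60) = 83375*(-60/1255559) = -5002500/1255559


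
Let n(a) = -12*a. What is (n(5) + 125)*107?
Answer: 6955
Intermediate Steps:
(n(5) + 125)*107 = (-12*5 + 125)*107 = (-60 + 125)*107 = 65*107 = 6955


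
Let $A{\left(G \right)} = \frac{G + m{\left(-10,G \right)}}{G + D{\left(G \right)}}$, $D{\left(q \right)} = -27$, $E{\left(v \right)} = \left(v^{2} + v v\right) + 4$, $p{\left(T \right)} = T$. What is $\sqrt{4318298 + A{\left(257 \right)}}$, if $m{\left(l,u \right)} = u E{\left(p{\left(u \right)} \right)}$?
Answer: $\frac{3 \sqrt{26249619170}}{230} \approx 2113.3$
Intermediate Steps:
$E{\left(v \right)} = 4 + 2 v^{2}$ ($E{\left(v \right)} = \left(v^{2} + v^{2}\right) + 4 = 2 v^{2} + 4 = 4 + 2 v^{2}$)
$m{\left(l,u \right)} = u \left(4 + 2 u^{2}\right)$
$A{\left(G \right)} = \frac{G + 2 G \left(2 + G^{2}\right)}{-27 + G}$ ($A{\left(G \right)} = \frac{G + 2 G \left(2 + G^{2}\right)}{G - 27} = \frac{G + 2 G \left(2 + G^{2}\right)}{-27 + G}$)
$\sqrt{4318298 + A{\left(257 \right)}} = \sqrt{4318298 + \frac{257 \left(5 + 2 \cdot 257^{2}\right)}{-27 + 257}} = \sqrt{4318298 + \frac{257 \left(5 + 2 \cdot 66049\right)}{230}} = \sqrt{4318298 + 257 \cdot \frac{1}{230} \left(5 + 132098\right)} = \sqrt{4318298 + 257 \cdot \frac{1}{230} \cdot 132103} = \sqrt{4318298 + \frac{33950471}{230}} = \sqrt{\frac{1027159011}{230}} = \frac{3 \sqrt{26249619170}}{230}$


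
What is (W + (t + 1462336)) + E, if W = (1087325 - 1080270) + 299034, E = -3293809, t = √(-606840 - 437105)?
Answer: -1525384 + 7*I*√21305 ≈ -1.5254e+6 + 1021.7*I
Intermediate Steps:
t = 7*I*√21305 (t = √(-1043945) = 7*I*√21305 ≈ 1021.7*I)
W = 306089 (W = 7055 + 299034 = 306089)
(W + (t + 1462336)) + E = (306089 + (7*I*√21305 + 1462336)) - 3293809 = (306089 + (1462336 + 7*I*√21305)) - 3293809 = (1768425 + 7*I*√21305) - 3293809 = -1525384 + 7*I*√21305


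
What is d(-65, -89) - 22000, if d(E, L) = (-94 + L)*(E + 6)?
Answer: -11203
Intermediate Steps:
d(E, L) = (-94 + L)*(6 + E)
d(-65, -89) - 22000 = (-564 - 94*(-65) + 6*(-89) - 65*(-89)) - 22000 = (-564 + 6110 - 534 + 5785) - 22000 = 10797 - 22000 = -11203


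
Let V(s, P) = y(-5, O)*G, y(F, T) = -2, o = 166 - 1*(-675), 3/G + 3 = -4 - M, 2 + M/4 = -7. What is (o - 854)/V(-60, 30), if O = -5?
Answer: 377/6 ≈ 62.833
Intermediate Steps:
M = -36 (M = -8 + 4*(-7) = -8 - 28 = -36)
G = 3/29 (G = 3/(-3 + (-4 - 1*(-36))) = 3/(-3 + (-4 + 36)) = 3/(-3 + 32) = 3/29 ≈ 0.10345)
o = 841 (o = 166 + 675 = 841)
V(s, P) = -6/29 (V(s, P) = -2*3/29 = -6/29)
(o - 854)/V(-60, 30) = (841 - 854)/(-6/29) = -13*(-29/6) = 377/6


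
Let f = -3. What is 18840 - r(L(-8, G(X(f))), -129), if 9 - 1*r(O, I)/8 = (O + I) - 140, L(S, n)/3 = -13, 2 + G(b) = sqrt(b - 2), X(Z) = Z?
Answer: 16304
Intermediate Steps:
G(b) = -2 + sqrt(-2 + b) (G(b) = -2 + sqrt(b - 2) = -2 + sqrt(-2 + b))
L(S, n) = -39 (L(S, n) = 3*(-13) = -39)
r(O, I) = 1192 - 8*I - 8*O (r(O, I) = 72 - 8*((O + I) - 140) = 72 - 8*((I + O) - 140) = 72 - 8*(-140 + I + O) = 72 + (1120 - 8*I - 8*O) = 1192 - 8*I - 8*O)
18840 - r(L(-8, G(X(f))), -129) = 18840 - (1192 - 8*(-129) - 8*(-39)) = 18840 - (1192 + 1032 + 312) = 18840 - 1*2536 = 18840 - 2536 = 16304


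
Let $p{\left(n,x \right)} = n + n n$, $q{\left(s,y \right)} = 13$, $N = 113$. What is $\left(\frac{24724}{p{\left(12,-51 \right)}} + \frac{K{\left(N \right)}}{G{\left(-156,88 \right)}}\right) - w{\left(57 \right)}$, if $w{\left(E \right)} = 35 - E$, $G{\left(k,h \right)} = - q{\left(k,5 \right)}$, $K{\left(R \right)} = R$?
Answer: $\frac{6700}{39} \approx 171.79$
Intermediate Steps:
$G{\left(k,h \right)} = -13$ ($G{\left(k,h \right)} = \left(-1\right) 13 = -13$)
$p{\left(n,x \right)} = n + n^{2}$
$\left(\frac{24724}{p{\left(12,-51 \right)}} + \frac{K{\left(N \right)}}{G{\left(-156,88 \right)}}\right) - w{\left(57 \right)} = \left(\frac{24724}{12 \left(1 + 12\right)} + \frac{113}{-13}\right) - \left(35 - 57\right) = \left(\frac{24724}{12 \cdot 13} + 113 \left(- \frac{1}{13}\right)\right) - \left(35 - 57\right) = \left(\frac{24724}{156} - \frac{113}{13}\right) - -22 = \left(24724 \cdot \frac{1}{156} - \frac{113}{13}\right) + 22 = \left(\frac{6181}{39} - \frac{113}{13}\right) + 22 = \frac{5842}{39} + 22 = \frac{6700}{39}$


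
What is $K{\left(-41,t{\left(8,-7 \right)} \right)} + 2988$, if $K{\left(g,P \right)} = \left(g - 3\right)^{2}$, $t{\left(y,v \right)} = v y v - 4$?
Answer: $4924$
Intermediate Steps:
$t{\left(y,v \right)} = -4 + y v^{2}$ ($t{\left(y,v \right)} = y v^{2} - 4 = -4 + y v^{2}$)
$K{\left(g,P \right)} = \left(-3 + g\right)^{2}$
$K{\left(-41,t{\left(8,-7 \right)} \right)} + 2988 = \left(-3 - 41\right)^{2} + 2988 = \left(-44\right)^{2} + 2988 = 1936 + 2988 = 4924$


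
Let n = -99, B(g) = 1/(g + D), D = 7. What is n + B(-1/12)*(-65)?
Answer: -8997/83 ≈ -108.40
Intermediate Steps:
B(g) = 1/(7 + g) (B(g) = 1/(g + 7) = 1/(7 + g))
n + B(-1/12)*(-65) = -99 - 65/(7 - 1/12) = -99 - 65/(83/12) = -99 + (12/83)*(-65) = -99 - 780/83 = -8997/83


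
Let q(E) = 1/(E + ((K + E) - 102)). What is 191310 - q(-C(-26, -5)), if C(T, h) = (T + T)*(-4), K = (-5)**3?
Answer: 123012331/643 ≈ 1.9131e+5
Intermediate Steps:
K = -125
C(T, h) = -8*T (C(T, h) = (2*T)*(-4) = -8*T)
q(E) = 1/(-227 + 2*E) (q(E) = 1/(E + ((-125 + E) - 102)) = 1/(E + (-227 + E)) = 1/(-227 + 2*E))
191310 - q(-C(-26, -5)) = 191310 - 1/(-227 + 2*(-(-8)*(-26))) = 191310 - 1/(-227 + 2*(-1*208)) = 191310 - 1/(-227 + 2*(-208)) = 191310 - 1/(-227 - 416) = 191310 - 1/(-643) = 191310 - 1*(-1/643) = 191310 + 1/643 = 123012331/643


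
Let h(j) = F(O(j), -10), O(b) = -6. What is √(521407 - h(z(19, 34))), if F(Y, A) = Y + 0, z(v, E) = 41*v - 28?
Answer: √521413 ≈ 722.09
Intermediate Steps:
z(v, E) = -28 + 41*v
F(Y, A) = Y
h(j) = -6
√(521407 - h(z(19, 34))) = √(521407 - 1*(-6)) = √(521407 + 6) = √521413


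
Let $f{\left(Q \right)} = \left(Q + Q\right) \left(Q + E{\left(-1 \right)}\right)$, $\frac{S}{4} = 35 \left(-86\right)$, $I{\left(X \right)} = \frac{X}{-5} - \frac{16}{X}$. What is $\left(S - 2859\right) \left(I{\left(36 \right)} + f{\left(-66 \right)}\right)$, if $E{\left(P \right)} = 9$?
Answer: $- \frac{5039378164}{45} \approx -1.1199 \cdot 10^{8}$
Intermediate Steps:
$I{\left(X \right)} = - \frac{16}{X} - \frac{X}{5}$ ($I{\left(X \right)} = X \left(- \frac{1}{5}\right) - \frac{16}{X} = - \frac{X}{5} - \frac{16}{X} = - \frac{16}{X} - \frac{X}{5}$)
$S = -12040$ ($S = 4 \cdot 35 \left(-86\right) = 4 \left(-3010\right) = -12040$)
$f{\left(Q \right)} = 2 Q \left(9 + Q\right)$ ($f{\left(Q \right)} = \left(Q + Q\right) \left(Q + 9\right) = 2 Q \left(9 + Q\right)$)
$\left(S - 2859\right) \left(I{\left(36 \right)} + f{\left(-66 \right)}\right) = \left(-12040 - 2859\right) \left(\left(- \frac{16}{36} - \frac{36}{5}\right) + 2 \left(-66\right) \left(9 - 66\right)\right) = - 14899 \left(\left(\left(-16\right) \frac{1}{36} - \frac{36}{5}\right) + 2 \left(-66\right) \left(-57\right)\right) = - 14899 \left(\left(- \frac{4}{9} - \frac{36}{5}\right) + 7524\right) = - 14899 \left(- \frac{344}{45} + 7524\right) = \left(-14899\right) \frac{338236}{45} = - \frac{5039378164}{45}$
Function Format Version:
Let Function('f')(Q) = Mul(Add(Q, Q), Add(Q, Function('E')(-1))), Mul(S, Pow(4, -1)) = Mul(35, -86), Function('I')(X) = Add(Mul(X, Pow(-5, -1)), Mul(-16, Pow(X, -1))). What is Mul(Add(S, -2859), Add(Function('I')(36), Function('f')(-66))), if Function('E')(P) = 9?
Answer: Rational(-5039378164, 45) ≈ -1.1199e+8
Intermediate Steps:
Function('I')(X) = Add(Mul(-16, Pow(X, -1)), Mul(Rational(-1, 5), X)) (Function('I')(X) = Add(Mul(X, Rational(-1, 5)), Mul(-16, Pow(X, -1))) = Add(Mul(Rational(-1, 5), X), Mul(-16, Pow(X, -1))) = Add(Mul(-16, Pow(X, -1)), Mul(Rational(-1, 5), X)))
S = -12040 (S = Mul(4, Mul(35, -86)) = Mul(4, -3010) = -12040)
Function('f')(Q) = Mul(2, Q, Add(9, Q)) (Function('f')(Q) = Mul(Add(Q, Q), Add(Q, 9)) = Mul(Mul(2, Q), Add(9, Q)) = Mul(2, Q, Add(9, Q)))
Mul(Add(S, -2859), Add(Function('I')(36), Function('f')(-66))) = Mul(Add(-12040, -2859), Add(Add(Mul(-16, Pow(36, -1)), Mul(Rational(-1, 5), 36)), Mul(2, -66, Add(9, -66)))) = Mul(-14899, Add(Add(Mul(-16, Rational(1, 36)), Rational(-36, 5)), Mul(2, -66, -57))) = Mul(-14899, Add(Add(Rational(-4, 9), Rational(-36, 5)), 7524)) = Mul(-14899, Add(Rational(-344, 45), 7524)) = Mul(-14899, Rational(338236, 45)) = Rational(-5039378164, 45)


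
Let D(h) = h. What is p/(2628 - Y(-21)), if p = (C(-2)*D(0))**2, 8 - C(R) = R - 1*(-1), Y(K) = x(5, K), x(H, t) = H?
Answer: 0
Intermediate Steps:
Y(K) = 5
C(R) = 7 - R (C(R) = 8 - (R - 1*(-1)) = 8 - (R + 1) = 8 - (1 + R) = 8 + (-1 - R) = 7 - R)
p = 0 (p = ((7 - 1*(-2))*0)**2 = ((7 + 2)*0)**2 = (9*0)**2 = 0**2 = 0)
p/(2628 - Y(-21)) = 0/(2628 - 1*5) = 0/(2628 - 5) = 0/2623 = 0*(1/2623) = 0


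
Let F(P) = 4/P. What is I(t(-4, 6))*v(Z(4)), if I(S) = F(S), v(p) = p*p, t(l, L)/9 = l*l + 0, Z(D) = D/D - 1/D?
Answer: 1/64 ≈ 0.015625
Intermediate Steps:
Z(D) = 1 - 1/D
t(l, L) = 9*l**2 (t(l, L) = 9*(l*l + 0) = 9*(l**2 + 0) = 9*l**2)
v(p) = p**2
I(S) = 4/S
I(t(-4, 6))*v(Z(4)) = (4/((9*(-4)**2)))*((-1 + 4)/4)**2 = (4/((9*16)))*((1/4)*3)**2 = (4/144)*(3/4)**2 = (4*(1/144))*(9/16) = (1/36)*(9/16) = 1/64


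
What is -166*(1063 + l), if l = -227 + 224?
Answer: -175960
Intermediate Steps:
l = -3
-166*(1063 + l) = -166*(1063 - 3) = -166*1060 = -175960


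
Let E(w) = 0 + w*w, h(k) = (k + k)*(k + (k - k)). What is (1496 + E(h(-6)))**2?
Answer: 44622400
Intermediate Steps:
h(k) = 2*k**2 (h(k) = (2*k)*(k + 0) = (2*k)*k = 2*k**2)
E(w) = w**2 (E(w) = 0 + w**2 = w**2)
(1496 + E(h(-6)))**2 = (1496 + (2*(-6)**2)**2)**2 = (1496 + (2*36)**2)**2 = (1496 + 72**2)**2 = (1496 + 5184)**2 = 6680**2 = 44622400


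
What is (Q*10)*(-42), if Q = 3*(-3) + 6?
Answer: 1260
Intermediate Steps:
Q = -3 (Q = -9 + 6 = -3)
(Q*10)*(-42) = -3*10*(-42) = -30*(-42) = 1260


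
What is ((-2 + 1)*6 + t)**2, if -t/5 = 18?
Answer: 9216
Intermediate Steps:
t = -90 (t = -5*18 = -90)
((-2 + 1)*6 + t)**2 = ((-2 + 1)*6 - 90)**2 = (-1*6 - 90)**2 = (-6 - 90)**2 = (-96)**2 = 9216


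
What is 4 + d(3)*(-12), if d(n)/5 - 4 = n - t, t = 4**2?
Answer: 544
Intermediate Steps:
t = 16
d(n) = -60 + 5*n (d(n) = 20 + 5*(n - 1*16) = 20 + 5*(n - 16) = 20 + 5*(-16 + n) = 20 + (-80 + 5*n) = -60 + 5*n)
4 + d(3)*(-12) = 4 + (-60 + 5*3)*(-12) = 4 + (-60 + 15)*(-12) = 4 - 45*(-12) = 4 + 540 = 544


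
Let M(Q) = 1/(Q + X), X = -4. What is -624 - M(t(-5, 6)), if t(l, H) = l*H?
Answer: -21215/34 ≈ -623.97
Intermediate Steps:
t(l, H) = H*l
M(Q) = 1/(-4 + Q) (M(Q) = 1/(Q - 4) = 1/(-4 + Q))
-624 - M(t(-5, 6)) = -624 - 1/(-4 + 6*(-5)) = -624 - 1/(-4 - 30) = -624 - 1/(-34) = -624 - 1*(-1/34) = -624 + 1/34 = -21215/34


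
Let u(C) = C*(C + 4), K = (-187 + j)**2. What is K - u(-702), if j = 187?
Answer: -489996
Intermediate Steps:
K = 0 (K = (-187 + 187)**2 = 0**2 = 0)
u(C) = C*(4 + C)
K - u(-702) = 0 - (-702)*(4 - 702) = 0 - (-702)*(-698) = 0 - 1*489996 = 0 - 489996 = -489996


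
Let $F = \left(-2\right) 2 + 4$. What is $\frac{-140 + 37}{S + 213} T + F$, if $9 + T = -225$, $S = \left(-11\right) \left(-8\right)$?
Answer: $\frac{24102}{301} \approx 80.073$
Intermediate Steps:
$S = 88$
$T = -234$ ($T = -9 - 225 = -234$)
$F = 0$ ($F = -4 + 4 = 0$)
$\frac{-140 + 37}{S + 213} T + F = \frac{-140 + 37}{88 + 213} \left(-234\right) + 0 = - \frac{103}{301} \left(-234\right) + 0 = \left(-103\right) \frac{1}{301} \left(-234\right) + 0 = \left(- \frac{103}{301}\right) \left(-234\right) + 0 = \frac{24102}{301} + 0 = \frac{24102}{301}$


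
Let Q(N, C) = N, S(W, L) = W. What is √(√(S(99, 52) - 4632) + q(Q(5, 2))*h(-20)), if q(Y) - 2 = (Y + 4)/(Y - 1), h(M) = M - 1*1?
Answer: √(-357 + 4*I*√4533)/2 ≈ 3.3576 + 10.026*I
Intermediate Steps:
h(M) = -1 + M (h(M) = M - 1 = -1 + M)
q(Y) = 2 + (4 + Y)/(-1 + Y) (q(Y) = 2 + (Y + 4)/(Y - 1) = 2 + (4 + Y)/(-1 + Y))
√(√(S(99, 52) - 4632) + q(Q(5, 2))*h(-20)) = √(√(99 - 4632) + ((2 + 3*5)/(-1 + 5))*(-1 - 20)) = √(√(-4533) + ((2 + 15)/4)*(-21)) = √(I*√4533 + ((¼)*17)*(-21)) = √(I*√4533 + (17/4)*(-21)) = √(I*√4533 - 357/4) = √(-357/4 + I*√4533)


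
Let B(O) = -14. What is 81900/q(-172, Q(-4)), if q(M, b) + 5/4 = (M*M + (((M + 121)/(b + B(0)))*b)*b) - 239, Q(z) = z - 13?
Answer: 3385200/1232527 ≈ 2.7466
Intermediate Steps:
Q(z) = -13 + z
q(M, b) = -961/4 + M**2 + b**2*(121 + M)/(-14 + b) (q(M, b) = -5/4 + ((M*M + (((M + 121)/(b - 14))*b)*b) - 239) = -5/4 + ((M**2 + (((121 + M)/(-14 + b))*b)*b) - 239) = -5/4 + ((M**2 + (b*(121 + M)/(-14 + b))*b) - 239) = -5/4 + ((M**2 + b**2*(121 + M)/(-14 + b)) - 239) = -5/4 + (-239 + M**2 + b**2*(121 + M)/(-14 + b)) = -961/4 + M**2 + b**2*(121 + M)/(-14 + b))
81900/q(-172, Q(-4)) = 81900/(((6727/2 - 14*(-172)**2 + 121*(-13 - 4)**2 - 961*(-13 - 4)/4 - 172*(-13 - 4)**2 + (-13 - 4)*(-172)**2)/(-14 + (-13 - 4)))) = 81900/(((6727/2 - 14*29584 + 121*(-17)**2 - 961/4*(-17) - 172*(-17)**2 - 17*29584)/(-14 - 17))) = 81900/(((6727/2 - 414176 + 121*289 + 16337/4 - 172*289 - 502928)/(-31))) = 81900/((-(6727/2 - 414176 + 34969 + 16337/4 - 49708 - 502928)/31)) = 81900/((-1/31*(-3697581/4))) = 81900/(3697581/124) = 81900*(124/3697581) = 3385200/1232527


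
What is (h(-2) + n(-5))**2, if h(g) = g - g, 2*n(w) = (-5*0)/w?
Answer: 0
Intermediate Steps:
n(w) = 0 (n(w) = ((-5*0)/w)/2 = (0/w)/2 = (1/2)*0 = 0)
h(g) = 0
(h(-2) + n(-5))**2 = (0 + 0)**2 = 0**2 = 0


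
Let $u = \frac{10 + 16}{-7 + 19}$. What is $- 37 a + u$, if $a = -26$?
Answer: $\frac{5785}{6} \approx 964.17$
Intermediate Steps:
$u = \frac{13}{6}$ ($u = \frac{26}{12} = 26 \cdot \frac{1}{12} = \frac{13}{6} \approx 2.1667$)
$- 37 a + u = \left(-37\right) \left(-26\right) + \frac{13}{6} = 962 + \frac{13}{6} = \frac{5785}{6}$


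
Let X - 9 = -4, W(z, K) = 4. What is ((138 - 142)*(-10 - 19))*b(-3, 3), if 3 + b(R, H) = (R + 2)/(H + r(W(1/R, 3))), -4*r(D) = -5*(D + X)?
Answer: -20300/57 ≈ -356.14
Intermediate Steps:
X = 5 (X = 9 - 4 = 5)
r(D) = 25/4 + 5*D/4 (r(D) = -(-5)*(D + 5)/4 = -(-5)*(5 + D)/4 = -(-25 - 5*D)/4 = 25/4 + 5*D/4)
b(R, H) = -3 + (2 + R)/(45/4 + H) (b(R, H) = -3 + (R + 2)/(H + (25/4 + (5/4)*4)) = -3 + (2 + R)/(H + (25/4 + 5)) = -3 + (2 + R)/(H + 45/4) = -3 + (2 + R)/(45/4 + H))
((138 - 142)*(-10 - 19))*b(-3, 3) = ((138 - 142)*(-10 - 19))*((-127 - 12*3 + 4*(-3))/(45 + 4*3)) = (-4*(-29))*((-127 - 36 - 12)/(45 + 12)) = 116*(-175/57) = -20300/57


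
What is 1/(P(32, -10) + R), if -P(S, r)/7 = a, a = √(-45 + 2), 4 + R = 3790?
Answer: 3786/14335903 + 7*I*√43/14335903 ≈ 0.00026409 + 3.2019e-6*I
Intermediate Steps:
R = 3786 (R = -4 + 3790 = 3786)
a = I*√43 (a = √(-43) = I*√43 ≈ 6.5574*I)
P(S, r) = -7*I*√43
1/(P(32, -10) + R) = 1/(-7*I*√43 + 3786) = 1/(3786 - 7*I*√43)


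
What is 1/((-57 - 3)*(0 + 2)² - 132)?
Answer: -1/372 ≈ -0.0026882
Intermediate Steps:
1/((-57 - 3)*(0 + 2)² - 132) = 1/(-60*2² - 132) = 1/(-60*4 - 132) = 1/(-240 - 132) = 1/(-372) = -1/372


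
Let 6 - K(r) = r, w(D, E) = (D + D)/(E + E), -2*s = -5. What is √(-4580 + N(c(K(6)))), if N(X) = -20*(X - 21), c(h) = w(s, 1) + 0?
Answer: I*√4210 ≈ 64.885*I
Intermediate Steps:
s = 5/2 (s = -½*(-5) = 5/2 ≈ 2.5000)
w(D, E) = D/E (w(D, E) = (2*D)/((2*E)) = (2*D)*(1/(2*E)) = D/E)
K(r) = 6 - r
c(h) = 5/2 (c(h) = (5/2)/1 + 0 = (5/2)*1 + 0 = 5/2 + 0 = 5/2)
N(X) = 420 - 20*X (N(X) = -20*(-21 + X) = 420 - 20*X)
√(-4580 + N(c(K(6)))) = √(-4580 + (420 - 20*5/2)) = √(-4580 + (420 - 50)) = √(-4580 + 370) = √(-4210) = I*√4210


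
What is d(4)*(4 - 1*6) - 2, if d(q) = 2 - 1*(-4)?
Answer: -14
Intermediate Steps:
d(q) = 6 (d(q) = 2 + 4 = 6)
d(4)*(4 - 1*6) - 2 = 6*(4 - 1*6) - 2 = 6*(4 - 6) - 2 = 6*(-2) - 2 = -12 - 2 = -14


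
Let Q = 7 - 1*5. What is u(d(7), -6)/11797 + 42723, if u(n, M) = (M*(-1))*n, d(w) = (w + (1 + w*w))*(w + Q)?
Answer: 504006309/11797 ≈ 42723.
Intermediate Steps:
Q = 2 (Q = 7 - 5 = 2)
d(w) = (2 + w)*(1 + w + w²) (d(w) = (w + (1 + w*w))*(w + 2) = (w + (1 + w²))*(2 + w) = (1 + w + w²)*(2 + w) = (2 + w)*(1 + w + w²))
u(n, M) = -M*n (u(n, M) = (-M)*n = -M*n)
u(d(7), -6)/11797 + 42723 = -1*(-6)*(2 + 7³ + 3*7 + 3*7²)/11797 + 42723 = -1*(-6)*(2 + 343 + 21 + 3*49)*(1/11797) + 42723 = -1*(-6)*(2 + 343 + 21 + 147)*(1/11797) + 42723 = -1*(-6)*513*(1/11797) + 42723 = 3078*(1/11797) + 42723 = 3078/11797 + 42723 = 504006309/11797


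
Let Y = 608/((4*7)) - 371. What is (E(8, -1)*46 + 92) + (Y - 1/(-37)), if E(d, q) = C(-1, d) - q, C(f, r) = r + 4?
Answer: 88252/259 ≈ 340.74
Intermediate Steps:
C(f, r) = 4 + r
E(d, q) = 4 + d - q (E(d, q) = (4 + d) - q = 4 + d - q)
Y = -2445/7 (Y = 608/28 - 371 = 608*(1/28) - 371 = 152/7 - 371 = -2445/7 ≈ -349.29)
(E(8, -1)*46 + 92) + (Y - 1/(-37)) = ((4 + 8 - 1*(-1))*46 + 92) + (-2445/7 - 1/(-37)) = ((4 + 8 + 1)*46 + 92) + (-2445/7 - 1*(-1/37)) = (13*46 + 92) + (-2445/7 + 1/37) = (598 + 92) - 90458/259 = 690 - 90458/259 = 88252/259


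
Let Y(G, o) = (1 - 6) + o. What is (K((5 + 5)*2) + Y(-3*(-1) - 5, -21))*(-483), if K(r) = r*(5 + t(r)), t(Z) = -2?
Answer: -16422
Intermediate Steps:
Y(G, o) = -5 + o
K(r) = 3*r (K(r) = r*(5 - 2) = r*3 = 3*r)
(K((5 + 5)*2) + Y(-3*(-1) - 5, -21))*(-483) = (3*((5 + 5)*2) + (-5 - 21))*(-483) = (3*(10*2) - 26)*(-483) = (3*20 - 26)*(-483) = (60 - 26)*(-483) = 34*(-483) = -16422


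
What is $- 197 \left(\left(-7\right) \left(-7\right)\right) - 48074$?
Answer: $-57727$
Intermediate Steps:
$- 197 \left(\left(-7\right) \left(-7\right)\right) - 48074 = \left(-197\right) 49 - 48074 = -9653 - 48074 = -57727$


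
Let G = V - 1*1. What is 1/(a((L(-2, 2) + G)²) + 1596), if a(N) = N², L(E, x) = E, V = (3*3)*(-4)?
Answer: 1/2315037 ≈ 4.3196e-7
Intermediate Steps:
V = -36 (V = 9*(-4) = -36)
G = -37 (G = -36 - 1*1 = -36 - 1 = -37)
1/(a((L(-2, 2) + G)²) + 1596) = 1/(((-2 - 37)²)² + 1596) = 1/(((-39)²)² + 1596) = 1/(1521² + 1596) = 1/(2313441 + 1596) = 1/2315037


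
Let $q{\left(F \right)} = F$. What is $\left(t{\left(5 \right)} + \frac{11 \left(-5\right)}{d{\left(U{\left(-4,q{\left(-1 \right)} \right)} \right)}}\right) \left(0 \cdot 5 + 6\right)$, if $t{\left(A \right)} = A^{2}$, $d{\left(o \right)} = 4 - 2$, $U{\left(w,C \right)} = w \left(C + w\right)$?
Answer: $-15$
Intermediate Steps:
$d{\left(o \right)} = 2$ ($d{\left(o \right)} = 4 - 2 = 2$)
$\left(t{\left(5 \right)} + \frac{11 \left(-5\right)}{d{\left(U{\left(-4,q{\left(-1 \right)} \right)} \right)}}\right) \left(0 \cdot 5 + 6\right) = \left(5^{2} + \frac{11 \left(-5\right)}{2}\right) \left(0 \cdot 5 + 6\right) = \left(25 - \frac{55}{2}\right) \left(0 + 6\right) = \left(25 - \frac{55}{2}\right) 6 = \left(- \frac{5}{2}\right) 6 = -15$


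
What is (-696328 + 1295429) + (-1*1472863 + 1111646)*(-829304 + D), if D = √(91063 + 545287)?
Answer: 299559302069 - 1806085*√25454 ≈ 2.9927e+11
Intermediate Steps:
D = 5*√25454 (D = √636350 = 5*√25454 ≈ 797.72)
(-696328 + 1295429) + (-1*1472863 + 1111646)*(-829304 + D) = (-696328 + 1295429) + (-1*1472863 + 1111646)*(-829304 + 5*√25454) = 599101 + (-1472863 + 1111646)*(-829304 + 5*√25454) = 599101 - 361217*(-829304 + 5*√25454) = 599101 + (299558702968 - 1806085*√25454) = 299559302069 - 1806085*√25454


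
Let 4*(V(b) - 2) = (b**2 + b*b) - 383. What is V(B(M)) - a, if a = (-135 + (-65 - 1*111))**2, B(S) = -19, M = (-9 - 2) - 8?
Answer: -386537/4 ≈ -96634.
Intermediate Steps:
M = -19 (M = -11 - 8 = -19)
a = 96721 (a = (-135 + (-65 - 111))**2 = (-135 - 176)**2 = (-311)**2 = 96721)
V(b) = -375/4 + b**2/2 (V(b) = 2 + ((b**2 + b*b) - 383)/4 = 2 + ((b**2 + b**2) - 383)/4 = 2 + (2*b**2 - 383)/4 = 2 + (-383 + 2*b**2)/4 = 2 + (-383/4 + b**2/2) = -375/4 + b**2/2)
V(B(M)) - a = (-375/4 + (1/2)*(-19)**2) - 1*96721 = (-375/4 + (1/2)*361) - 96721 = (-375/4 + 361/2) - 96721 = 347/4 - 96721 = -386537/4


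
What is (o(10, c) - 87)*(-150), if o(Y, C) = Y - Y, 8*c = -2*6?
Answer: 13050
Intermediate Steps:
c = -3/2 (c = (-2*6)/8 = (⅛)*(-12) = -3/2 ≈ -1.5000)
o(Y, C) = 0
(o(10, c) - 87)*(-150) = (0 - 87)*(-150) = -87*(-150) = 13050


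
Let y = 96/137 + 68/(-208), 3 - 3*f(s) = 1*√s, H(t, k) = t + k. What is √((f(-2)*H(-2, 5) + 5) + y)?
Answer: √(106245555 - 12687844*I*√2)/3562 ≈ 2.904 - 0.2435*I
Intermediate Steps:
H(t, k) = k + t
f(s) = 1 - √s/3
y = 2663/7124 (y = 96*(1/137) + 68*(-1/208) = 96/137 - 17/52 = 2663/7124 ≈ 0.37381)
√((f(-2)*H(-2, 5) + 5) + y) = √(((1 - I*√2/3)*(5 - 2) + 5) + 2663/7124) = √(((1 - I*√2/3)*3 + 5) + 2663/7124) = √(((3 - I*√2) + 5) + 2663/7124) = √((8 - I*√2) + 2663/7124) = √(59655/7124 - I*√2)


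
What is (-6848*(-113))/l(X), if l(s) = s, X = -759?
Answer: -773824/759 ≈ -1019.5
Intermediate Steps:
(-6848*(-113))/l(X) = -6848*(-113)/(-759) = 773824*(-1/759) = -773824/759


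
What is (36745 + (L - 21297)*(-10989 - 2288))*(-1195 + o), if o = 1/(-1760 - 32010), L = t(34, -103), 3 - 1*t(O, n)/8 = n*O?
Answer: 1805692563214983/16885 ≈ 1.0694e+11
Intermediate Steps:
t(O, n) = 24 - 8*O*n (t(O, n) = 24 - 8*n*O = 24 - 8*O*n)
L = 28040 (L = 24 - 8*34*(-103) = 24 + 28016 = 28040)
o = -1/33770 (o = 1/(-33770) = -1/33770 ≈ -2.9612e-5)
(36745 + (L - 21297)*(-10989 - 2288))*(-1195 + o) = (36745 + (28040 - 21297)*(-10989 - 2288))*(-1195 - 1/33770) = (36745 + 6743*(-13277))*(-40355151/33770) = (36745 - 89526811)*(-40355151/33770) = -89490066*(-40355151/33770) = 1805692563214983/16885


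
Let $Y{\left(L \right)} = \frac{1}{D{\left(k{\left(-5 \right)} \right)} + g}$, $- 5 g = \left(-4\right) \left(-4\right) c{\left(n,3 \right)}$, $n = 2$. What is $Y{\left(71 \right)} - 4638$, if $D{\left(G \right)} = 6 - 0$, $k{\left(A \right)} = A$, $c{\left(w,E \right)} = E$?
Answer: $- \frac{83489}{18} \approx -4638.3$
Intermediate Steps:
$D{\left(G \right)} = 6$ ($D{\left(G \right)} = 6 + 0 = 6$)
$g = - \frac{48}{5}$ ($g = - \frac{\left(-4\right) \left(-4\right) 3}{5} = - \frac{16 \cdot 3}{5} = \left(- \frac{1}{5}\right) 48 = - \frac{48}{5} \approx -9.6$)
$Y{\left(L \right)} = - \frac{5}{18}$ ($Y{\left(L \right)} = \frac{1}{6 - \frac{48}{5}} = \frac{1}{- \frac{18}{5}} = - \frac{5}{18}$)
$Y{\left(71 \right)} - 4638 = - \frac{5}{18} - 4638 = - \frac{83489}{18}$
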